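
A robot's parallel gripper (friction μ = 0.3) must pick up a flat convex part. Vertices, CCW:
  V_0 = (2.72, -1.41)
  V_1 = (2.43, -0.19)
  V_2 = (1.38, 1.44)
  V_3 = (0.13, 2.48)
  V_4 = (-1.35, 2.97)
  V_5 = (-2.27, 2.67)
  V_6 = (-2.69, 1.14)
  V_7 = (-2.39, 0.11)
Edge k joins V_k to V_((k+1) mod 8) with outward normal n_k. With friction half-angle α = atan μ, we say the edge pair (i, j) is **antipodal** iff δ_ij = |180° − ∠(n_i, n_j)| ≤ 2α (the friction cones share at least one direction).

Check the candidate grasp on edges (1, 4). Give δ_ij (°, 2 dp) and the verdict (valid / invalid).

α = atan 0.3 = 16.70°;  2α = 33.40°
edge 1: e_1 = (-1.05, +1.63);  n_1 = (+0.8407, +0.5415)
edge 4: e_4 = (-0.92, -0.30);  n_4 = (-0.3100, +0.9507)
∠(n_1, n_4) = 75.27°
δ = |180° − 75.27°| = 104.73°
104.73° > 2α = 33.40°  →  invalid

δ = 104.73°, invalid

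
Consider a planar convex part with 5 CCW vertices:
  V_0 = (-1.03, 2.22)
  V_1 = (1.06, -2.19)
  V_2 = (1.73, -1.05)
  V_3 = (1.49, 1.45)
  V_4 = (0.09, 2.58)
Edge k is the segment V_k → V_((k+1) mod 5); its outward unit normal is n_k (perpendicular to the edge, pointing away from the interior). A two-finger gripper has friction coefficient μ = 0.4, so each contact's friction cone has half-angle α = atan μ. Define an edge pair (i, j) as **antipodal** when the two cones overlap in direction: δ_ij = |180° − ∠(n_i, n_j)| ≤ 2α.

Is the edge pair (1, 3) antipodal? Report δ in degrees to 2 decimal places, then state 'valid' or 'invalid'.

δ = 98.46°, invalid

α = atan 0.4 = 21.80°;  2α = 43.60°
edge 1: e_1 = (+0.67, +1.14);  n_1 = (+0.8621, -0.5067)
edge 3: e_3 = (-1.40, +1.13);  n_3 = (+0.6281, +0.7782)
∠(n_1, n_3) = 81.54°
δ = |180° − 81.54°| = 98.46°
98.46° > 2α = 43.60°  →  invalid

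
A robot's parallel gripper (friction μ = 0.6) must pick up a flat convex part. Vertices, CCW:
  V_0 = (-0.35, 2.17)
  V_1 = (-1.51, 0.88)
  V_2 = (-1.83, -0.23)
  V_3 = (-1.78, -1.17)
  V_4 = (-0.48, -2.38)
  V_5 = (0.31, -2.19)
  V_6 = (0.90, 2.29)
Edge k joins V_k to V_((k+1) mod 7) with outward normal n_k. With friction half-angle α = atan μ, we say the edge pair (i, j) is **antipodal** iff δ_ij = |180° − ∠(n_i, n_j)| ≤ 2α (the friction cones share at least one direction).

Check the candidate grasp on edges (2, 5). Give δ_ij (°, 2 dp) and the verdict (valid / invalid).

α = atan 0.6 = 30.96°;  2α = 61.93°
edge 2: e_2 = (+0.05, -0.94);  n_2 = (-0.9986, -0.0531)
edge 5: e_5 = (+0.59, +4.48);  n_5 = (+0.9914, -0.1306)
∠(n_2, n_5) = 169.45°
δ = |180° − 169.45°| = 10.55°
10.55° ≤ 2α = 61.93°  →  valid

δ = 10.55°, valid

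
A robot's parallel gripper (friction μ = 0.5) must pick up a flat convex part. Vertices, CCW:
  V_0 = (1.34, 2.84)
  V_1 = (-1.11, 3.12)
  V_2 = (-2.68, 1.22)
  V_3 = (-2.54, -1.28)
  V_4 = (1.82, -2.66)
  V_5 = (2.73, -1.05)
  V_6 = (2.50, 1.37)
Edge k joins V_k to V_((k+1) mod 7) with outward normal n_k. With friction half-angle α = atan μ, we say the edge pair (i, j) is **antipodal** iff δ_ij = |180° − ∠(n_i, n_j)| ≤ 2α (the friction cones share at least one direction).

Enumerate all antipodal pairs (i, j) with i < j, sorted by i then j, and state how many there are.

count = 7; pairs: (0,3), (1,4), (1,5), (2,4), (2,5), (2,6), (3,6)

α = atan 0.5 = 26.57°;  2α = 53.13°
n_0 = (+0.1135, +0.9935)
n_1 = (-0.7709, +0.6370)
n_2 = (-0.9984, -0.0559)
n_3 = (-0.3018, -0.9534)
n_4 = (+0.8706, -0.4921)
n_5 = (+0.9955, +0.0946)
n_6 = (+0.7850, +0.6195)
  (0,1): δ = 123.05°  ·
  (0,2): δ = 80.27°  ·
  (0,3): δ = 11.04°  ✓
  (0,4): δ = 67.04°  ·
  (0,5): δ = 101.95°  ·
  (0,6): δ = 134.80°  ·
  (1,2): δ = 137.23°  ·
  (1,3): δ = 68.00°  ·
  (1,4): δ = 10.09°  ✓
  (1,5): δ = 45.00°  ✓
  (1,6): δ = 77.84°  ·
  (2,3): δ = 110.77°  ·
  (2,4): δ = 32.68°  ✓
  (2,5): δ = 2.22°  ✓
  (2,6): δ = 35.07°  ✓
  (3,4): δ = 101.91°  ·
  (3,5): δ = 67.01°  ·
  (3,6): δ = 34.16°  ✓
  (4,5): δ = 145.09°  ·
  (4,6): δ = 112.25°  ·
  (5,6): δ = 147.15°  ·
antipodal pairs: 7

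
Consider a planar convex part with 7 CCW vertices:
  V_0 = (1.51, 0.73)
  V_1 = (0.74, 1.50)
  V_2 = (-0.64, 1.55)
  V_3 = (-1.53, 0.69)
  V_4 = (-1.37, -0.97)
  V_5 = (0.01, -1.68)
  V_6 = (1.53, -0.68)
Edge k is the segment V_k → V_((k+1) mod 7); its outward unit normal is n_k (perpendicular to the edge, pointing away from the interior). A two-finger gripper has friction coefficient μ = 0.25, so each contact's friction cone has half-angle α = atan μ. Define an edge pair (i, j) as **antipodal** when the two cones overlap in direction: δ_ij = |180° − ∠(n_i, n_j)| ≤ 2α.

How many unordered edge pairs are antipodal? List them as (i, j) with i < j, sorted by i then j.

α = atan 0.25 = 14.04°;  2α = 28.07°
n_0 = (+0.7071, +0.7071)
n_1 = (+0.0362, +0.9993)
n_2 = (-0.6949, +0.7191)
n_3 = (-0.9954, -0.0959)
n_4 = (-0.4575, -0.8892)
n_5 = (+0.5496, -0.8354)
n_6 = (+0.9999, +0.0142)
  (0,1): δ = 137.08°  ·
  (0,2): δ = 90.98°  ·
  (0,3): δ = 39.49°  ·
  (0,4): δ = 17.77°  ✓
  (0,5): δ = 78.34°  ·
  (0,6): δ = 135.81°  ·
  (1,2): δ = 133.91°  ·
  (1,3): δ = 82.42°  ·
  (1,4): δ = 25.15°  ✓
  (1,5): δ = 35.42°  ·
  (1,6): δ = 92.89°  ·
  (2,3): δ = 128.51°  ·
  (2,4): δ = 71.24°  ·
  (2,5): δ = 10.68°  ✓
  (2,6): δ = 46.79°  ·
  (3,4): δ = 122.73°  ·
  (3,5): δ = 62.16°  ·
  (3,6): δ = 4.69°  ✓
  (4,5): δ = 119.43°  ·
  (4,6): δ = 61.96°  ·
  (5,6): δ = 122.53°  ·
antipodal pairs: 4

count = 4; pairs: (0,4), (1,4), (2,5), (3,6)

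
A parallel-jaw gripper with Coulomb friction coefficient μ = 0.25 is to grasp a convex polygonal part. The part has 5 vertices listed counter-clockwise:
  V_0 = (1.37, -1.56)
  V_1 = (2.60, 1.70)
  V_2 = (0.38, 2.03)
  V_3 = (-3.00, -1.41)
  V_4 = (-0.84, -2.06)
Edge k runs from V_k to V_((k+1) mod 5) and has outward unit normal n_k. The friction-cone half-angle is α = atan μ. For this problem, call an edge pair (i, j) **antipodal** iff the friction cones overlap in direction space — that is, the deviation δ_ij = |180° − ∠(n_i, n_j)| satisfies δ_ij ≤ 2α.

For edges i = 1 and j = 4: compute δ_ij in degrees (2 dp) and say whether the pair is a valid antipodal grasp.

δ = 21.20°, valid

α = atan 0.25 = 14.04°;  2α = 28.07°
edge 1: e_1 = (-2.22, +0.33);  n_1 = (+0.1470, +0.9891)
edge 4: e_4 = (+2.21, +0.50);  n_4 = (+0.2207, -0.9753)
∠(n_1, n_4) = 158.80°
δ = |180° − 158.80°| = 21.20°
21.20° ≤ 2α = 28.07°  →  valid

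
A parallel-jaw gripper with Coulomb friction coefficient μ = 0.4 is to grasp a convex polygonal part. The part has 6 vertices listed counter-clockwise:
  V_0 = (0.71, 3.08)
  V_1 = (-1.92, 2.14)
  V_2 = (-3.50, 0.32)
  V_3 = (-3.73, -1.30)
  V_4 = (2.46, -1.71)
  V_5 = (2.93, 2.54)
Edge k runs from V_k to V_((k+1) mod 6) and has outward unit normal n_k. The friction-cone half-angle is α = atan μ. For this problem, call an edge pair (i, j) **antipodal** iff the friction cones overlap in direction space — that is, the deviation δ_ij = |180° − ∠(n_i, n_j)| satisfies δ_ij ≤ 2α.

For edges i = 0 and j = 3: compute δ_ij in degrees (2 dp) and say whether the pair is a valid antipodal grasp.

α = atan 0.4 = 21.80°;  2α = 43.60°
edge 0: e_0 = (-2.63, -0.94);  n_0 = (-0.3366, +0.9417)
edge 3: e_3 = (+6.19, -0.41);  n_3 = (-0.0661, -0.9978)
∠(n_0, n_3) = 156.54°
δ = |180° − 156.54°| = 23.46°
23.46° ≤ 2α = 43.60°  →  valid

δ = 23.46°, valid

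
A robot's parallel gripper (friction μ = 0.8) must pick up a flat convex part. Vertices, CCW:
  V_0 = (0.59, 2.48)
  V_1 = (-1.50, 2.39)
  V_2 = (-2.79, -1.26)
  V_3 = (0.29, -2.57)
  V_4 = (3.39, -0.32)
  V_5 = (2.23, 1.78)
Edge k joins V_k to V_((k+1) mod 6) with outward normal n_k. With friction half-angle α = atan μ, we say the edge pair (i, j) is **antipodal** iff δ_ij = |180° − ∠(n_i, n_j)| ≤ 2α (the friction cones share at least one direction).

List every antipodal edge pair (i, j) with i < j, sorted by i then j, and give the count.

count = 7; pairs: (0,2), (0,3), (1,3), (1,4), (2,4), (2,5), (3,5)

α = atan 0.8 = 38.66°;  2α = 77.32°
n_0 = (-0.0430, +0.9991)
n_1 = (-0.9428, +0.3332)
n_2 = (-0.3914, -0.9202)
n_3 = (+0.5874, -0.8093)
n_4 = (+0.8753, +0.4835)
n_5 = (+0.3926, +0.9197)
  (0,1): δ = 111.93°  ·
  (0,2): δ = 25.51°  ✓
  (0,3): δ = 33.51°  ✓
  (0,4): δ = 116.45°  ·
  (0,5): δ = 154.42°  ·
  (1,2): δ = 93.58°  ·
  (1,3): δ = 34.56°  ✓
  (1,4): δ = 48.38°  ✓
  (1,5): δ = 86.35°  ·
  (2,3): δ = 120.99°  ·
  (2,4): δ = 38.04°  ✓
  (2,5): δ = 0.07°  ✓
  (3,4): δ = 97.06°  ·
  (3,5): δ = 59.09°  ✓
  (4,5): δ = 142.03°  ·
antipodal pairs: 7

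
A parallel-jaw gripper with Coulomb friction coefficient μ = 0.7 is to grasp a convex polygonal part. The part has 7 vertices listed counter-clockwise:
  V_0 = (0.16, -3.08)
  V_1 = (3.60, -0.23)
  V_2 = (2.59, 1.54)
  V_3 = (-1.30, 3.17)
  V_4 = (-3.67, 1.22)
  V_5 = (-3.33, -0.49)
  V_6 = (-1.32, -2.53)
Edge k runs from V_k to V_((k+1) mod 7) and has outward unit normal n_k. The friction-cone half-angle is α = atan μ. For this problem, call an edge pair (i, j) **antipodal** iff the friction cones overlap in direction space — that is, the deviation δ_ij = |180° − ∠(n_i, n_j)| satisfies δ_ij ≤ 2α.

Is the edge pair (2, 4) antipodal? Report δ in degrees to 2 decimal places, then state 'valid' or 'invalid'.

α = atan 0.7 = 34.99°;  2α = 69.98°
edge 2: e_2 = (-3.89, +1.63);  n_2 = (+0.3865, +0.9223)
edge 4: e_4 = (+0.34, -1.71);  n_4 = (-0.9808, -0.1950)
∠(n_2, n_4) = 123.98°
δ = |180° − 123.98°| = 56.02°
56.02° ≤ 2α = 69.98°  →  valid

δ = 56.02°, valid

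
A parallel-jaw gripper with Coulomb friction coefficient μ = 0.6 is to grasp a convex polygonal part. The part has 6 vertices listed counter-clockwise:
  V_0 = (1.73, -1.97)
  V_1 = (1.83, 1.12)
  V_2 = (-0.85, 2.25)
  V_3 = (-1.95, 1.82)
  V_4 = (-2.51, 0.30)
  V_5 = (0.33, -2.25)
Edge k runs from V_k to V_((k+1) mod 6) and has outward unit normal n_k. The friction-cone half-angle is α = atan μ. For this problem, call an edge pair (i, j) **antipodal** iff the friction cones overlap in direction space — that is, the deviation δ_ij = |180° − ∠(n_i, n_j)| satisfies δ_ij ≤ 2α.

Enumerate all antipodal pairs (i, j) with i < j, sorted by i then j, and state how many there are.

α = atan 0.6 = 30.96°;  2α = 61.93°
n_0 = (+0.9995, -0.0323)
n_1 = (+0.3885, +0.9214)
n_2 = (-0.3641, +0.9314)
n_3 = (-0.9383, +0.3457)
n_4 = (-0.6681, -0.7441)
n_5 = (+0.1961, -0.9806)
  (0,1): δ = 111.01°  ·
  (0,2): δ = 66.80°  ·
  (0,3): δ = 18.37°  ✓
  (0,4): δ = 49.93°  ✓
  (0,5): δ = 103.16°  ·
  (1,2): δ = 135.79°  ·
  (1,3): δ = 87.36°  ·
  (1,4): δ = 19.06°  ✓
  (1,5): δ = 34.17°  ✓
  (2,3): δ = 131.58°  ·
  (2,4): δ = 63.27°  ·
  (2,5): δ = 10.04°  ✓
  (3,4): δ = 111.70°  ·
  (3,5): δ = 58.47°  ✓
  (4,5): δ = 126.77°  ·
antipodal pairs: 6

count = 6; pairs: (0,3), (0,4), (1,4), (1,5), (2,5), (3,5)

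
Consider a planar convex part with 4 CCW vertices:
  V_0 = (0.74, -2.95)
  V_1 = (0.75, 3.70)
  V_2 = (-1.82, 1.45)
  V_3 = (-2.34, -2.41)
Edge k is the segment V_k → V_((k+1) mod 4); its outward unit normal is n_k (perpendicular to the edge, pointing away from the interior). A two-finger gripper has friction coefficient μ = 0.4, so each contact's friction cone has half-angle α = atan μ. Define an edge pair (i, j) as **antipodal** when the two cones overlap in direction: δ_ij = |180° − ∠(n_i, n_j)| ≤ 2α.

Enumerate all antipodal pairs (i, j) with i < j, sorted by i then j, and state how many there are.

count = 1; pairs: (0,2)

α = atan 0.4 = 21.80°;  2α = 43.60°
n_0 = (+1.0000, -0.0015)
n_1 = (-0.6587, +0.7524)
n_2 = (-0.9910, +0.1335)
n_3 = (-0.1727, -0.9850)
  (0,1): δ = 48.71°  ·
  (0,2): δ = 7.59°  ✓
  (0,3): δ = 80.14°  ·
  (1,2): δ = 138.87°  ·
  (1,3): δ = 51.15°  ·
  (2,3): δ = 92.27°  ·
antipodal pairs: 1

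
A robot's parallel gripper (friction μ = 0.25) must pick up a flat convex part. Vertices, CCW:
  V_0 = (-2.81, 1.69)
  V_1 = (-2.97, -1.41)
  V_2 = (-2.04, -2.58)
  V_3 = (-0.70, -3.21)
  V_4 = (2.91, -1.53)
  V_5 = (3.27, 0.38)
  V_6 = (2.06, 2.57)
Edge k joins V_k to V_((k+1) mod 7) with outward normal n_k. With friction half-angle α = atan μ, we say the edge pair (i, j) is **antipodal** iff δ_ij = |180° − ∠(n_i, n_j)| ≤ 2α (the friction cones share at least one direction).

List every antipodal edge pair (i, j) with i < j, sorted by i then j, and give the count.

count = 3; pairs: (0,4), (1,5), (3,6)

α = atan 0.25 = 14.04°;  2α = 28.07°
n_0 = (-0.9987, +0.0515)
n_1 = (-0.7828, -0.6222)
n_2 = (-0.4255, -0.9050)
n_3 = (+0.4219, -0.9066)
n_4 = (+0.9827, -0.1852)
n_5 = (+0.8753, +0.4836)
n_6 = (-0.1778, +0.9841)
  (0,1): δ = 138.57°  ·
  (0,2): δ = 112.23°  ·
  (0,3): δ = 62.09°  ·
  (0,4): δ = 7.72°  ✓
  (0,5): δ = 31.88°  ·
  (0,6): δ = 103.20°  ·
  (1,2): δ = 153.66°  ·
  (1,3): δ = 103.52°  ·
  (1,4): δ = 49.15°  ·
  (1,5): δ = 9.56°  ✓
  (1,6): δ = 61.76°  ·
  (2,3): δ = 129.86°  ·
  (2,4): δ = 75.49°  ·
  (2,5): δ = 35.90°  ·
  (2,6): δ = 35.42°  ·
  (3,4): δ = 125.63°  ·
  (3,5): δ = 86.03°  ·
  (3,6): δ = 14.71°  ✓
  (4,5): δ = 140.40°  ·
  (4,6): δ = 69.08°  ·
  (5,6): δ = 108.68°  ·
antipodal pairs: 3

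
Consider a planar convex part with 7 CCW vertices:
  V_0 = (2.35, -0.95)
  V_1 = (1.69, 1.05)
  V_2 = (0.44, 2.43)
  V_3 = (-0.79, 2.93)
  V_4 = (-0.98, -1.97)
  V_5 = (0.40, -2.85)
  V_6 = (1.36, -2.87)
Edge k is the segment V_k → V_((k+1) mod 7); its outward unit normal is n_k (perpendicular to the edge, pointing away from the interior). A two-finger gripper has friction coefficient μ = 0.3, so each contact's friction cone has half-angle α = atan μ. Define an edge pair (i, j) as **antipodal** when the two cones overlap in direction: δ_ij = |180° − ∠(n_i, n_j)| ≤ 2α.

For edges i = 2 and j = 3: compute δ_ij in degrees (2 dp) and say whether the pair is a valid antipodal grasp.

α = atan 0.3 = 16.70°;  2α = 33.40°
edge 2: e_2 = (-1.23, +0.50);  n_2 = (+0.3766, +0.9264)
edge 3: e_3 = (-0.19, -4.90);  n_3 = (-0.9992, +0.0387)
∠(n_2, n_3) = 109.90°
δ = |180° − 109.90°| = 70.10°
70.10° > 2α = 33.40°  →  invalid

δ = 70.10°, invalid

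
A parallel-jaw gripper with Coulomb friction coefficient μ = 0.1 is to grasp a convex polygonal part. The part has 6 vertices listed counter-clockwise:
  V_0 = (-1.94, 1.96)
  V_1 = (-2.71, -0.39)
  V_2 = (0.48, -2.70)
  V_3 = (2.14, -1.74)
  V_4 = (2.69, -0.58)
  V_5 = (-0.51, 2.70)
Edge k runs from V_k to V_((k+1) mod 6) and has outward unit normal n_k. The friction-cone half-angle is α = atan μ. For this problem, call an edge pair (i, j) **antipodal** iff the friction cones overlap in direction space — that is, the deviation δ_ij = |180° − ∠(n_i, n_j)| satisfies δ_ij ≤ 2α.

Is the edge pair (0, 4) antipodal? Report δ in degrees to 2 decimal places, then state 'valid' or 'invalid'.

α = atan 0.1 = 5.71°;  2α = 11.42°
edge 0: e_0 = (-0.77, -2.35);  n_0 = (-0.9503, +0.3114)
edge 4: e_4 = (-3.20, +3.28);  n_4 = (+0.7158, +0.6983)
∠(n_0, n_4) = 117.57°
δ = |180° − 117.57°| = 62.43°
62.43° > 2α = 11.42°  →  invalid

δ = 62.43°, invalid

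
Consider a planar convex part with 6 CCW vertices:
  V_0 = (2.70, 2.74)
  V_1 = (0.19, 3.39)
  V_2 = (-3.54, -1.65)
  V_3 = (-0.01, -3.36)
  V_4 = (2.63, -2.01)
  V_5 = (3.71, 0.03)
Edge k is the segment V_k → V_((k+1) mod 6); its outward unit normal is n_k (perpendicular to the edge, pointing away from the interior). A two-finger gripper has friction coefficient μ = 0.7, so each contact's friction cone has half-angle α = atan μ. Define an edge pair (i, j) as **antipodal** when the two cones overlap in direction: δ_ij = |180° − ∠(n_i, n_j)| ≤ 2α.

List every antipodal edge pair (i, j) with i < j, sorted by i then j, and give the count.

count = 6; pairs: (0,2), (0,3), (1,3), (1,4), (1,5), (2,5)

α = atan 0.7 = 34.99°;  2α = 69.98°
n_0 = (+0.2507, +0.9681)
n_1 = (-0.8038, +0.5949)
n_2 = (-0.4360, -0.9000)
n_3 = (+0.4553, -0.8903)
n_4 = (+0.8838, -0.4679)
n_5 = (+0.9370, +0.3492)
  (0,1): δ = 111.99°  ·
  (0,2): δ = 11.33°  ✓
  (0,3): δ = 41.60°  ✓
  (0,4): δ = 76.62°  ·
  (0,5): δ = 124.96°  ·
  (1,2): δ = 79.34°  ·
  (1,3): δ = 26.41°  ✓
  (1,4): δ = 8.61°  ✓
  (1,5): δ = 56.94°  ✓
  (2,3): δ = 127.07°  ·
  (2,4): δ = 92.05°  ·
  (2,5): δ = 43.71°  ✓
  (3,4): δ = 144.98°  ·
  (3,5): δ = 96.64°  ·
  (4,5): δ = 131.66°  ·
antipodal pairs: 6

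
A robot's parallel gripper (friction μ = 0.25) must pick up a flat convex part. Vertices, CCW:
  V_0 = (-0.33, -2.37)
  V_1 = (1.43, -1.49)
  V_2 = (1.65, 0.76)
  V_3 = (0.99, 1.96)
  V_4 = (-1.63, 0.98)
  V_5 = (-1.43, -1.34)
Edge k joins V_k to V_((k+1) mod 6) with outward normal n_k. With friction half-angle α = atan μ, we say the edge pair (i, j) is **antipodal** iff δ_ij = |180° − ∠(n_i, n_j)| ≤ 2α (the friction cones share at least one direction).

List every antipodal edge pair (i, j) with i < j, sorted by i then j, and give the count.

count = 4; pairs: (0,3), (1,4), (2,4), (2,5)

α = atan 0.25 = 14.04°;  2α = 28.07°
n_0 = (+0.4472, -0.8944)
n_1 = (+0.9953, -0.0973)
n_2 = (+0.8762, +0.4819)
n_3 = (-0.3503, +0.9366)
n_4 = (-0.9963, -0.0859)
n_5 = (-0.6835, -0.7300)
  (0,1): δ = 122.15°  ·
  (0,2): δ = 87.75°  ·
  (0,3): δ = 6.06°  ✓
  (0,4): δ = 68.36°  ·
  (0,5): δ = 110.32°  ·
  (1,2): δ = 145.60°  ·
  (1,3): δ = 63.91°  ·
  (1,4): δ = 10.51°  ✓
  (1,5): δ = 52.47°  ·
  (2,3): δ = 98.30°  ·
  (2,4): δ = 23.88°  ✓
  (2,5): δ = 18.07°  ✓
  (3,4): δ = 105.58°  ·
  (3,5): δ = 63.63°  ·
  (4,5): δ = 138.04°  ·
antipodal pairs: 4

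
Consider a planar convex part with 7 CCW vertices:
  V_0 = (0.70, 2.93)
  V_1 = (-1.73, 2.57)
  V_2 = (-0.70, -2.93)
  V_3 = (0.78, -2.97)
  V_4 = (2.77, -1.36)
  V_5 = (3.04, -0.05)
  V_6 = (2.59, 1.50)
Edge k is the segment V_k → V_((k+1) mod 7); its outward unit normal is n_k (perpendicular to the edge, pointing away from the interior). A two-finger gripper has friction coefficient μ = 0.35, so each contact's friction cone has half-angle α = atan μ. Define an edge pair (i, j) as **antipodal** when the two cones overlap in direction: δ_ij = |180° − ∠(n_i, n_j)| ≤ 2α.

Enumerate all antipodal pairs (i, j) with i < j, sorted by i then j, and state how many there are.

count = 5; pairs: (0,2), (0,3), (1,4), (1,5), (2,6)

α = atan 0.35 = 19.29°;  2α = 38.58°
n_0 = (-0.1465, +0.9892)
n_1 = (-0.9829, -0.1841)
n_2 = (-0.0270, -0.9996)
n_3 = (+0.6290, -0.7774)
n_4 = (+0.9794, -0.2019)
n_5 = (+0.9603, +0.2788)
n_6 = (+0.6034, +0.7975)
  (0,1): δ = 87.82°  ·
  (0,2): δ = 9.98°  ✓
  (0,3): δ = 30.55°  ✓
  (0,4): δ = 69.93°  ·
  (0,5): δ = 97.76°  ·
  (0,6): δ = 134.46°  ·
  (1,2): δ = 102.16°  ·
  (1,3): δ = 61.63°  ·
  (1,4): δ = 22.25°  ✓
  (1,5): δ = 5.58°  ✓
  (1,6): δ = 42.28°  ·
  (2,3): δ = 139.48°  ·
  (2,4): δ = 100.10°  ·
  (2,5): δ = 72.26°  ·
  (2,6): δ = 35.56°  ✓
  (3,4): δ = 140.62°  ·
  (3,5): δ = 112.79°  ·
  (3,6): δ = 76.09°  ·
  (4,5): δ = 152.16°  ·
  (4,6): δ = 115.47°  ·
  (5,6): δ = 143.30°  ·
antipodal pairs: 5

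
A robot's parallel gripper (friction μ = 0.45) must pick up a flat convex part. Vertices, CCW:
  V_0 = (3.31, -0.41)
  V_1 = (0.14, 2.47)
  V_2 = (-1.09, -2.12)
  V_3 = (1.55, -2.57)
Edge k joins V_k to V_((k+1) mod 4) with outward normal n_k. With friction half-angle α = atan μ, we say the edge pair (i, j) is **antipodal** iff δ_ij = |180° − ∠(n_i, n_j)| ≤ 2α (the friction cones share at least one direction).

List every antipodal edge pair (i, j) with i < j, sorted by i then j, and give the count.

α = atan 0.45 = 24.23°;  2α = 48.46°
n_0 = (+0.6724, +0.7402)
n_1 = (-0.9659, +0.2588)
n_2 = (-0.1680, -0.9858)
n_3 = (+0.7752, -0.6317)
  (0,1): δ = 62.75°  ·
  (0,2): δ = 32.58°  ✓
  (0,3): δ = 93.08°  ·
  (1,2): δ = 84.67°  ·
  (1,3): δ = 24.17°  ✓
  (2,3): δ = 119.50°  ·
antipodal pairs: 2

count = 2; pairs: (0,2), (1,3)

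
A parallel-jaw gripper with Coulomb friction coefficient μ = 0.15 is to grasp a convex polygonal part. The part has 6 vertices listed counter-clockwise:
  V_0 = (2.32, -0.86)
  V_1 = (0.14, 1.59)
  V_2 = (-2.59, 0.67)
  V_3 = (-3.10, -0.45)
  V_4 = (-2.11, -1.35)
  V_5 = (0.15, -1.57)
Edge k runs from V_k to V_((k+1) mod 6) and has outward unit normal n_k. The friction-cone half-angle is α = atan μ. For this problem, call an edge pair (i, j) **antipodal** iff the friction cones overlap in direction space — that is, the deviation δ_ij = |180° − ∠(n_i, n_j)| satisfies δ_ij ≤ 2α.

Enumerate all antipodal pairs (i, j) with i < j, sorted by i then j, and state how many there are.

count = 2; pairs: (0,3), (1,5)

α = atan 0.15 = 8.53°;  2α = 17.06°
n_0 = (+0.7471, +0.6647)
n_1 = (-0.3194, +0.9476)
n_2 = (-0.9101, +0.4144)
n_3 = (-0.6727, -0.7399)
n_4 = (-0.0969, -0.9953)
n_5 = (+0.3110, -0.9504)
  (0,1): δ = 113.04°  ·
  (0,2): δ = 66.15°  ·
  (0,3): δ = 6.06°  ✓
  (0,4): δ = 42.78°  ·
  (0,5): δ = 66.45°  ·
  (1,2): δ = 133.11°  ·
  (1,3): δ = 60.90°  ·
  (1,4): δ = 24.18°  ·
  (1,5): δ = 0.51°  ✓
  (2,3): δ = 107.79°  ·
  (2,4): δ = 71.08°  ·
  (2,5): δ = 47.40°  ·
  (3,4): δ = 143.29°  ·
  (3,5): δ = 119.61°  ·
  (4,5): δ = 156.32°  ·
antipodal pairs: 2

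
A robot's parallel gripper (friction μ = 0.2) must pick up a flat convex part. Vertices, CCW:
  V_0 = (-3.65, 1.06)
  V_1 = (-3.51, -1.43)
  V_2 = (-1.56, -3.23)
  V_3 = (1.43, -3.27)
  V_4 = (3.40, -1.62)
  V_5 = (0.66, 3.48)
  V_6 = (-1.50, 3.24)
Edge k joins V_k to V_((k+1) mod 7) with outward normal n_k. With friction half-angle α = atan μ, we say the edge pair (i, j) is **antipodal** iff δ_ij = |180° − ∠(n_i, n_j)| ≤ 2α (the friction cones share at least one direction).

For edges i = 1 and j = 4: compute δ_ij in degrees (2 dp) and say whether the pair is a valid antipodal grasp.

δ = 19.04°, valid

α = atan 0.2 = 11.31°;  2α = 22.62°
edge 1: e_1 = (+1.95, -1.80);  n_1 = (-0.6783, -0.7348)
edge 4: e_4 = (-2.74, +5.10);  n_4 = (+0.8809, +0.4733)
∠(n_1, n_4) = 160.96°
δ = |180° − 160.96°| = 19.04°
19.04° ≤ 2α = 22.62°  →  valid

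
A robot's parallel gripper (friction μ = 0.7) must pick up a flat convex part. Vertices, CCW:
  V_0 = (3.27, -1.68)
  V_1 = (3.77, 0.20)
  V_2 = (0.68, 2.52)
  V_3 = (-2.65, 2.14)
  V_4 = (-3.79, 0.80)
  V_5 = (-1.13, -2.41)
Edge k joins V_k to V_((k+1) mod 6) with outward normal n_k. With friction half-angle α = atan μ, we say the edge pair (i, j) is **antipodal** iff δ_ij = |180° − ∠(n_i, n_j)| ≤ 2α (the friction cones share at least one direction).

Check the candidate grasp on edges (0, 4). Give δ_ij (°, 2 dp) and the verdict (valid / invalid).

δ = 54.54°, valid

α = atan 0.7 = 34.99°;  2α = 69.98°
edge 0: e_0 = (+0.50, +1.88);  n_0 = (+0.9664, -0.2570)
edge 4: e_4 = (+2.66, -3.21);  n_4 = (-0.7700, -0.6381)
∠(n_0, n_4) = 125.46°
δ = |180° − 125.46°| = 54.54°
54.54° ≤ 2α = 69.98°  →  valid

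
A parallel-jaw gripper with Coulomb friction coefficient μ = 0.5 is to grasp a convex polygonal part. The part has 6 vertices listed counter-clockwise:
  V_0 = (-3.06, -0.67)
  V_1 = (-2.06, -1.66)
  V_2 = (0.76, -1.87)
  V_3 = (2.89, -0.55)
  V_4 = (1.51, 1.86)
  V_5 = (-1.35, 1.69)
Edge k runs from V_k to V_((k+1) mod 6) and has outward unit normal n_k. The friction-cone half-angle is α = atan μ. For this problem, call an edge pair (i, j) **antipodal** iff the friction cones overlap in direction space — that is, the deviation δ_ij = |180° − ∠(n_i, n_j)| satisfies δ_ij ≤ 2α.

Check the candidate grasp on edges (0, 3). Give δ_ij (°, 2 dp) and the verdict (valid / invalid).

δ = 15.49°, valid

α = atan 0.5 = 26.57°;  2α = 53.13°
edge 0: e_0 = (+1.00, -0.99);  n_0 = (-0.7035, -0.7107)
edge 3: e_3 = (-1.38, +2.41);  n_3 = (+0.8678, +0.4969)
∠(n_0, n_3) = 164.51°
δ = |180° − 164.51°| = 15.49°
15.49° ≤ 2α = 53.13°  →  valid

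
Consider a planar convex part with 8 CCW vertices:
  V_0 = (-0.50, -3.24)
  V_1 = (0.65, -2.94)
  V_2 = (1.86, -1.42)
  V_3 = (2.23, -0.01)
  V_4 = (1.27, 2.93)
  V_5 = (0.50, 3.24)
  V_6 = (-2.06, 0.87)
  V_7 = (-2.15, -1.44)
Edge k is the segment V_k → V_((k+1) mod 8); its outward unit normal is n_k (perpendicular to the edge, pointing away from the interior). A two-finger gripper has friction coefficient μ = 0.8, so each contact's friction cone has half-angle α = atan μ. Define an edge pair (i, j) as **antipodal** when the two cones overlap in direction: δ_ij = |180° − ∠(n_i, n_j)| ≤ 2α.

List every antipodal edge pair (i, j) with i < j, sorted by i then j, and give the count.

count = 14; pairs: (0,4), (0,5), (0,6), (1,4), (1,5), (1,6), (2,5), (2,6), (2,7), (3,5), (3,6), (3,7), (4,6), (4,7)

α = atan 0.8 = 38.66°;  2α = 77.32°
n_0 = (+0.2524, -0.9676)
n_1 = (+0.7824, -0.6228)
n_2 = (+0.9673, -0.2538)
n_3 = (+0.9506, +0.3104)
n_4 = (+0.3735, +0.9276)
n_5 = (-0.6794, +0.7338)
n_6 = (-0.9992, +0.0389)
n_7 = (-0.7372, -0.6757)
  (0,1): δ = 143.14°  ·
  (0,2): δ = 119.32°  ·
  (0,3): δ = 86.54°  ·
  (0,4): δ = 36.55°  ✓
  (0,5): δ = 28.17°  ✓
  (0,6): δ = 73.15°  ✓
  (0,7): δ = 117.89°  ·
  (1,2): δ = 156.18°  ·
  (1,3): δ = 123.39°  ·
  (1,4): δ = 73.41°  ✓
  (1,5): δ = 8.69°  ✓
  (1,6): δ = 36.29°  ✓
  (1,7): δ = 81.03°  ·
  (2,3): δ = 147.21°  ·
  (2,4): δ = 97.23°  ·
  (2,5): δ = 32.50°  ✓
  (2,6): δ = 12.47°  ✓
  (2,7): δ = 57.21°  ✓
  (3,4): δ = 130.01°  ·
  (3,5): δ = 65.29°  ✓
  (3,6): δ = 20.31°  ✓
  (3,7): δ = 24.43°  ✓
  (4,5): δ = 115.28°  ·
  (4,6): δ = 70.30°  ✓
  (4,7): δ = 25.56°  ✓
  (5,6): δ = 135.02°  ·
  (5,7): δ = 90.28°  ·
  (6,7): δ = 135.26°  ·
antipodal pairs: 14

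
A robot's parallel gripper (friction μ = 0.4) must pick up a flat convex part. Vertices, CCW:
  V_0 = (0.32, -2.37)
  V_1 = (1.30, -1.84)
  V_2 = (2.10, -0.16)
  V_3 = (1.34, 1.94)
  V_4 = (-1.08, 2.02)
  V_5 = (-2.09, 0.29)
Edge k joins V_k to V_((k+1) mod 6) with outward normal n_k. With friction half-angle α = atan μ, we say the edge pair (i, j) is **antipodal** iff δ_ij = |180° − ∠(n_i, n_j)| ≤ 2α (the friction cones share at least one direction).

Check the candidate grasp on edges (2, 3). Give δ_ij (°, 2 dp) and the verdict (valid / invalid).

δ = 111.79°, invalid

α = atan 0.4 = 21.80°;  2α = 43.60°
edge 2: e_2 = (-0.76, +2.10);  n_2 = (+0.9403, +0.3403)
edge 3: e_3 = (-2.42, +0.08);  n_3 = (+0.0330, +0.9995)
∠(n_2, n_3) = 68.21°
δ = |180° − 68.21°| = 111.79°
111.79° > 2α = 43.60°  →  invalid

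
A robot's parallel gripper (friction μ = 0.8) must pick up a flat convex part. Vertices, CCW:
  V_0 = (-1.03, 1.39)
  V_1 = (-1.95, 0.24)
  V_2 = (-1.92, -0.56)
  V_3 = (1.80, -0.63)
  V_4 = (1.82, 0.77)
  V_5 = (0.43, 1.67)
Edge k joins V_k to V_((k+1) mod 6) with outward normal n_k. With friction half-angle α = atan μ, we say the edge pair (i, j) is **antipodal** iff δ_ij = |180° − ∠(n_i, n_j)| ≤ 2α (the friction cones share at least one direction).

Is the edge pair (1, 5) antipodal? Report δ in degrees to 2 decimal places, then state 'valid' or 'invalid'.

δ = 98.71°, invalid

α = atan 0.8 = 38.66°;  2α = 77.32°
edge 1: e_1 = (+0.03, -0.80);  n_1 = (-0.9993, -0.0375)
edge 5: e_5 = (-1.46, -0.28);  n_5 = (-0.1883, +0.9821)
∠(n_1, n_5) = 81.29°
δ = |180° − 81.29°| = 98.71°
98.71° > 2α = 77.32°  →  invalid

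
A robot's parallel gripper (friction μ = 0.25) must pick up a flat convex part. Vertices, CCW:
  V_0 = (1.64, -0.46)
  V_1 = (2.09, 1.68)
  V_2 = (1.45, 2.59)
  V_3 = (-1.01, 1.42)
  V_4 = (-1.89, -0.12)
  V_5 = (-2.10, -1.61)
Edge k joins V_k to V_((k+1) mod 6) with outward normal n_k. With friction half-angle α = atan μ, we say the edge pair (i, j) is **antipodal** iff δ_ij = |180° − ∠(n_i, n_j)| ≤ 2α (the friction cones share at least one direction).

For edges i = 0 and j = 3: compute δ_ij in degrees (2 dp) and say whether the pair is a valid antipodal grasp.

α = atan 0.25 = 14.04°;  2α = 28.07°
edge 0: e_0 = (+0.45, +2.14);  n_0 = (+0.9786, -0.2058)
edge 3: e_3 = (-0.88, -1.54);  n_3 = (-0.8682, +0.4961)
∠(n_0, n_3) = 162.13°
δ = |180° − 162.13°| = 17.87°
17.87° ≤ 2α = 28.07°  →  valid

δ = 17.87°, valid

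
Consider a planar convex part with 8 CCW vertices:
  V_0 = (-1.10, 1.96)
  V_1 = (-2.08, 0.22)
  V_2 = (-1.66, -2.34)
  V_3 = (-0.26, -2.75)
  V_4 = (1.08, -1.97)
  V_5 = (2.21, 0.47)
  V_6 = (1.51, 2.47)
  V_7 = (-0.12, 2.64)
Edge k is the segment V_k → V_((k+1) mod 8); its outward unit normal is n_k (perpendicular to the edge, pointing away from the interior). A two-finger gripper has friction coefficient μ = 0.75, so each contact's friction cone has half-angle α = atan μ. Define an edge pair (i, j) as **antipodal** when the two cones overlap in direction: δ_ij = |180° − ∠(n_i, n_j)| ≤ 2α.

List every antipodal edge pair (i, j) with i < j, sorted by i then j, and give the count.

α = atan 0.75 = 36.87°;  2α = 73.74°
n_0 = (-0.8713, +0.4907)
n_1 = (-0.9868, -0.1619)
n_2 = (-0.2811, -0.9597)
n_3 = (+0.5031, -0.8642)
n_4 = (+0.9074, -0.4202)
n_5 = (+0.9439, +0.3304)
n_6 = (+0.1037, +0.9946)
n_7 = (-0.5701, +0.8216)
  (0,1): δ = 141.29°  ·
  (0,2): δ = 76.93°  ·
  (0,3): δ = 30.41°  ✓
  (0,4): δ = 4.54°  ✓
  (0,5): δ = 48.68°  ✓
  (0,6): δ = 113.43°  ·
  (0,7): δ = 154.14°  ·
  (1,2): δ = 115.64°  ·
  (1,3): δ = 69.11°  ✓
  (1,4): δ = 34.17°  ✓
  (1,5): δ = 9.97°  ✓
  (1,6): δ = 74.73°  ·
  (1,7): δ = 115.44°  ·
  (2,3): δ = 133.47°  ·
  (2,4): δ = 98.53°  ·
  (2,5): δ = 54.39°  ✓
  (2,6): δ = 10.37°  ✓
  (2,7): δ = 51.08°  ✓
  (3,4): δ = 145.05°  ·
  (3,5): δ = 100.91°  ·
  (3,6): δ = 36.16°  ✓
  (3,7): δ = 4.55°  ✓
  (4,5): δ = 135.86°  ·
  (4,6): δ = 71.10°  ✓
  (4,7): δ = 30.39°  ✓
  (5,6): δ = 115.24°  ·
  (5,7): δ = 74.53°  ·
  (6,7): δ = 139.29°  ·
antipodal pairs: 13

count = 13; pairs: (0,3), (0,4), (0,5), (1,3), (1,4), (1,5), (2,5), (2,6), (2,7), (3,6), (3,7), (4,6), (4,7)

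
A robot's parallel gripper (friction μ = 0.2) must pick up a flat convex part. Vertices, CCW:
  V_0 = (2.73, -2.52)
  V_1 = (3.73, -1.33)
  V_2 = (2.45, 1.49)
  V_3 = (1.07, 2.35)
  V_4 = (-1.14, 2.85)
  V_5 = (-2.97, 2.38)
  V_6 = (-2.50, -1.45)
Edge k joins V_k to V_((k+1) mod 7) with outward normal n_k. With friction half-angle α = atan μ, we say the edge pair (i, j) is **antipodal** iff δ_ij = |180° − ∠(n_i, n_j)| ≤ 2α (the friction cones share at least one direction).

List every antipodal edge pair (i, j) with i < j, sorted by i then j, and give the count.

count = 3; pairs: (1,5), (2,6), (3,6)

α = atan 0.2 = 11.31°;  2α = 22.62°
n_0 = (+0.7656, -0.6433)
n_1 = (+0.9106, +0.4133)
n_2 = (+0.5289, +0.8487)
n_3 = (+0.2207, +0.9753)
n_4 = (-0.2488, +0.9686)
n_5 = (-0.9926, -0.1218)
n_6 = (-0.2004, -0.9797)
  (0,1): δ = 115.55°  ·
  (0,2): δ = 81.89°  ·
  (0,3): δ = 62.71°  ·
  (0,4): δ = 35.55°  ·
  (0,5): δ = 47.04°  ·
  (0,6): δ = 118.48°  ·
  (1,2): δ = 146.34°  ·
  (1,3): δ = 127.16°  ·
  (1,4): δ = 100.01°  ·
  (1,5): δ = 17.42°  ✓
  (1,6): δ = 54.02°  ·
  (2,3): δ = 160.82°  ·
  (2,4): δ = 133.67°  ·
  (2,5): δ = 51.07°  ·
  (2,6): δ = 20.37°  ✓
  (3,4): δ = 152.85°  ·
  (3,5): δ = 70.26°  ·
  (3,6): δ = 1.19°  ✓
  (4,5): δ = 97.41°  ·
  (4,6): δ = 25.97°  ·
  (5,6): δ = 108.56°  ·
antipodal pairs: 3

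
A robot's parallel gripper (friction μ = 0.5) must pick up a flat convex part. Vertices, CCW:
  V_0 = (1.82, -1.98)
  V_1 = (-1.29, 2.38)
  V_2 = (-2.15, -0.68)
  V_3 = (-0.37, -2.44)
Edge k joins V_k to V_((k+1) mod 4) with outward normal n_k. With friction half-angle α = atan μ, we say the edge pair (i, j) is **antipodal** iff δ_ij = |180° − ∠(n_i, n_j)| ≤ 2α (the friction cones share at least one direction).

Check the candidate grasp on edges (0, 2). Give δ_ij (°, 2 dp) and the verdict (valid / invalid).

α = atan 0.5 = 26.57°;  2α = 53.13°
edge 0: e_0 = (-3.11, +4.36);  n_0 = (+0.8141, +0.5807)
edge 2: e_2 = (+1.78, -1.76);  n_2 = (-0.7031, -0.7111)
∠(n_0, n_2) = 170.18°
δ = |180° − 170.18°| = 9.82°
9.82° ≤ 2α = 53.13°  →  valid

δ = 9.82°, valid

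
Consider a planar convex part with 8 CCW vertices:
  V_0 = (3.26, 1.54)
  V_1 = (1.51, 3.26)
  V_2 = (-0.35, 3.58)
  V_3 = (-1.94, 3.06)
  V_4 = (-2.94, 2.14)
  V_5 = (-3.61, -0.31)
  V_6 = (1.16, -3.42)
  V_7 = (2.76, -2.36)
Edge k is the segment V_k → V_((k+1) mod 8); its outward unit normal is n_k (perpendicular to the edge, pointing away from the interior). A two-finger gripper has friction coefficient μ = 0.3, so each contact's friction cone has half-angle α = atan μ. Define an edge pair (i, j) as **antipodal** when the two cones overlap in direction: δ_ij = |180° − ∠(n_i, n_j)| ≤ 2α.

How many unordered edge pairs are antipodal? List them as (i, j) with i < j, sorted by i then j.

count = 5; pairs: (0,5), (1,5), (2,6), (3,6), (4,7)

α = atan 0.3 = 16.70°;  2α = 33.40°
n_0 = (+0.7010, +0.7132)
n_1 = (+0.1696, +0.9855)
n_2 = (-0.3108, +0.9505)
n_3 = (-0.6771, +0.7359)
n_4 = (-0.9646, +0.2638)
n_5 = (-0.5462, -0.8377)
n_6 = (+0.5523, -0.8336)
n_7 = (+0.9919, -0.1272)
  (0,1): δ = 145.26°  ·
  (0,2): δ = 117.39°  ·
  (0,3): δ = 92.88°  ·
  (0,4): δ = 60.79°  ·
  (0,5): δ = 11.40°  ✓
  (0,6): δ = 78.03°  ·
  (0,7): δ = 127.20°  ·
  (1,2): δ = 152.13°  ·
  (1,3): δ = 127.62°  ·
  (1,4): δ = 95.53°  ·
  (1,5): δ = 23.34°  ✓
  (1,6): δ = 43.29°  ·
  (1,7): δ = 92.46°  ·
  (2,3): δ = 155.50°  ·
  (2,4): δ = 123.40°  ·
  (2,5): δ = 51.21°  ·
  (2,6): δ = 15.41°  ✓
  (2,7): δ = 64.58°  ·
  (3,4): δ = 147.91°  ·
  (3,5): δ = 75.72°  ·
  (3,6): δ = 9.09°  ✓
  (3,7): δ = 40.08°  ·
  (4,5): δ = 107.81°  ·
  (4,6): δ = 41.18°  ·
  (4,7): δ = 7.99°  ✓
  (5,6): δ = 113.37°  ·
  (5,7): δ = 64.20°  ·
  (6,7): δ = 130.83°  ·
antipodal pairs: 5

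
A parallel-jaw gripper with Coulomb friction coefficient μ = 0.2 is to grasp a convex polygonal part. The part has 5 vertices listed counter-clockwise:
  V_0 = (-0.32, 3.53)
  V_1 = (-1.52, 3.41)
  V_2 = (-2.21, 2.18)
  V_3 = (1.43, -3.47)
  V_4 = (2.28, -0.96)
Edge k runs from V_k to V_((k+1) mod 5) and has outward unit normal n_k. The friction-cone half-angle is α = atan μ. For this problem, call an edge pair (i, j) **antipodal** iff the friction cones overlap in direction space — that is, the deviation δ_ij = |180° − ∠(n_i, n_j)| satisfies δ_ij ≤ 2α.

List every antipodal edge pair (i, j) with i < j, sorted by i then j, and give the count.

count = 2; pairs: (1,3), (2,4)

α = atan 0.2 = 11.31°;  2α = 22.62°
n_0 = (-0.0995, +0.9950)
n_1 = (-0.8721, +0.4893)
n_2 = (-0.8406, -0.5416)
n_3 = (+0.9472, -0.3208)
n_4 = (+0.8654, +0.5011)
  (0,1): δ = 125.00°  ·
  (0,2): δ = 62.92°  ·
  (0,3): δ = 65.58°  ·
  (0,4): δ = 114.36°  ·
  (1,2): δ = 117.92°  ·
  (1,3): δ = 10.58°  ✓
  (1,4): δ = 59.36°  ·
  (2,3): δ = 51.50°  ·
  (2,4): δ = 2.72°  ✓
  (3,4): δ = 131.22°  ·
antipodal pairs: 2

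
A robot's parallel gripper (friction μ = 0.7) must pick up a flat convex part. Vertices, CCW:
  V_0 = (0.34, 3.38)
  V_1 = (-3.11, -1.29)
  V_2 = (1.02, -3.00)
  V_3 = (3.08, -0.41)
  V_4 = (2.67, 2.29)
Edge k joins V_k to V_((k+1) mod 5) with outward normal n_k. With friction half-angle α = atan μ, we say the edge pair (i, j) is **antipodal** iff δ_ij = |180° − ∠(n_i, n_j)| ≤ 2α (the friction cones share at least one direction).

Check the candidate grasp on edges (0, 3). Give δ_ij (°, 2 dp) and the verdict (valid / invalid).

α = atan 0.7 = 34.99°;  2α = 69.98°
edge 0: e_0 = (-3.45, -4.67);  n_0 = (-0.8043, +0.5942)
edge 3: e_3 = (-0.41, +2.70);  n_3 = (+0.9887, +0.1501)
∠(n_0, n_3) = 134.91°
δ = |180° − 134.91°| = 45.09°
45.09° ≤ 2α = 69.98°  →  valid

δ = 45.09°, valid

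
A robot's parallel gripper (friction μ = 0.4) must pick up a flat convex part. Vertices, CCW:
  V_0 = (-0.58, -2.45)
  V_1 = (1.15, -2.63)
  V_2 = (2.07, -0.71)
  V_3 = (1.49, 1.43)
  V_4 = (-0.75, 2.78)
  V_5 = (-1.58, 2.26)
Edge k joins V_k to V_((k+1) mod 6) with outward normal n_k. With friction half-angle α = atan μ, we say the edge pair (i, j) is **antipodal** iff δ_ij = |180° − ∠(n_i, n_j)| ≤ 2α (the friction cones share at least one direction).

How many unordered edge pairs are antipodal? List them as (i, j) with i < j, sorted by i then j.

count = 5; pairs: (0,3), (0,4), (1,4), (1,5), (2,5)

α = atan 0.4 = 21.80°;  2α = 43.60°
n_0 = (-0.1035, -0.9946)
n_1 = (+0.9018, -0.4321)
n_2 = (+0.9652, +0.2616)
n_3 = (+0.5162, +0.8565)
n_4 = (-0.5309, +0.8474)
n_5 = (-0.9782, -0.2077)
  (0,1): δ = 109.66°  ·
  (0,2): δ = 68.90°  ·
  (0,3): δ = 25.14°  ✓
  (0,4): δ = 38.01°  ✓
  (0,5): δ = 107.93°  ·
  (1,2): δ = 139.23°  ·
  (1,3): δ = 95.47°  ·
  (1,4): δ = 32.33°  ✓
  (1,5): δ = 37.59°  ✓
  (2,3): δ = 136.24°  ·
  (2,4): δ = 73.10°  ·
  (2,5): δ = 3.18°  ✓
  (3,4): δ = 116.86°  ·
  (3,5): δ = 46.94°  ·
  (4,5): δ = 110.08°  ·
antipodal pairs: 5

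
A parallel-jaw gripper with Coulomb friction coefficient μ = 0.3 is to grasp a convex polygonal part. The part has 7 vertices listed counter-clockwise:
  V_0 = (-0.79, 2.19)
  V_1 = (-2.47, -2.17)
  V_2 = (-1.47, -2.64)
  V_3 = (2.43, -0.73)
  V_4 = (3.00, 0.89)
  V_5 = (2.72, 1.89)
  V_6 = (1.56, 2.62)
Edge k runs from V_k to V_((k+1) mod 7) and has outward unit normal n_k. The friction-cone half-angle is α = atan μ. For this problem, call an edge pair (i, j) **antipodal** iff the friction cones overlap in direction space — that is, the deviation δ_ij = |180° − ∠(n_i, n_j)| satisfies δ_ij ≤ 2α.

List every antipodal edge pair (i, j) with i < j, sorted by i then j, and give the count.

count = 3; pairs: (0,3), (1,5), (2,6)

α = atan 0.3 = 16.70°;  2α = 33.40°
n_0 = (-0.9331, +0.3596)
n_1 = (-0.4254, -0.9050)
n_2 = (+0.4398, -0.8981)
n_3 = (+0.9433, -0.3319)
n_4 = (+0.9630, +0.2696)
n_5 = (+0.5326, +0.8464)
n_6 = (-0.1800, +0.9837)
  (0,1): δ = 94.10°  ·
  (0,2): δ = 42.83°  ·
  (0,3): δ = 1.69°  ✓
  (0,4): δ = 36.71°  ·
  (0,5): δ = 78.89°  ·
  (0,6): δ = 121.44°  ·
  (1,2): δ = 128.73°  ·
  (1,3): δ = 84.21°  ·
  (1,4): δ = 49.18°  ·
  (1,5): δ = 7.01°  ✓
  (1,6): δ = 35.54°  ·
  (2,3): δ = 135.48°  ·
  (2,4): δ = 100.45°  ·
  (2,5): δ = 58.28°  ·
  (2,6): δ = 15.72°  ✓
  (3,4): δ = 144.97°  ·
  (3,5): δ = 102.80°  ·
  (3,6): δ = 60.25°  ·
  (4,5): δ = 137.82°  ·
  (4,6): δ = 95.27°  ·
  (5,6): δ = 137.45°  ·
antipodal pairs: 3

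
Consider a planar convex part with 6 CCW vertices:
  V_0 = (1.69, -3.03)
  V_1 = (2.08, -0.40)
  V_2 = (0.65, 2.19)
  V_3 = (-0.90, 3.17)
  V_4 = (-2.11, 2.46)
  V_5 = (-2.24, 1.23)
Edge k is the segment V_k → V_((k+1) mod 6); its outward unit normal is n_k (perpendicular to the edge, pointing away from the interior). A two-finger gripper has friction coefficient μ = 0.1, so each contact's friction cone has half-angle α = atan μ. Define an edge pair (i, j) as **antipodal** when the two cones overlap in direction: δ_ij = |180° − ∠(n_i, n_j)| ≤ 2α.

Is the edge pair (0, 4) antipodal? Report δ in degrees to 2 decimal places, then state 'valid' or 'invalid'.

δ = 2.40°, valid

α = atan 0.1 = 5.71°;  2α = 11.42°
edge 0: e_0 = (+0.39, +2.63);  n_0 = (+0.9892, -0.1467)
edge 4: e_4 = (-0.13, -1.23);  n_4 = (-0.9945, +0.1051)
∠(n_0, n_4) = 177.60°
δ = |180° − 177.60°| = 2.40°
2.40° ≤ 2α = 11.42°  →  valid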